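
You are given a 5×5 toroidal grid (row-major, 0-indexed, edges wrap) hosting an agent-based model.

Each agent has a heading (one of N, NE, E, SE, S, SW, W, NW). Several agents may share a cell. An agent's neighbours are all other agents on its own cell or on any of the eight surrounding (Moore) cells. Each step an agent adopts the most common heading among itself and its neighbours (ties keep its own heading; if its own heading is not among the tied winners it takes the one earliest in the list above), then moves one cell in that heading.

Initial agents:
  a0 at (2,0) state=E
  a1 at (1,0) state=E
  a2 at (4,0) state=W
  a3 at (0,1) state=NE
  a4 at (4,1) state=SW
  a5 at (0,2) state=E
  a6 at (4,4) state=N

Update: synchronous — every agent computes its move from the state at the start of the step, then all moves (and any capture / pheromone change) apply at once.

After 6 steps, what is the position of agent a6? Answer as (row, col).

t=1: a0@(2,1):E a1@(1,1):E a2@(4,4):W a3@(0,2):E a4@(0,0):SW a5@(0,3):E a6@(3,4):N
t=2: a0@(2,2):E a1@(1,2):E a2@(4,3):W a3@(0,3):E a4@(1,4):SW a5@(0,4):E a6@(2,4):N
t=3: a0@(2,3):E a1@(1,3):E a2@(4,4):E a3@(0,4):E a4@(1,0):E a5@(0,0):E a6@(1,4):N
t=4: a0@(2,4):E a1@(1,4):E a2@(4,0):E a3@(0,0):E a4@(1,1):E a5@(0,1):E a6@(1,0):E
t=5: a0@(2,0):E a1@(1,0):E a2@(4,1):E a3@(0,1):E a4@(1,2):E a5@(0,2):E a6@(1,1):E
t=6: a0@(2,1):E a1@(1,1):E a2@(4,2):E a3@(0,2):E a4@(1,3):E a5@(0,3):E a6@(1,2):E

(1, 2)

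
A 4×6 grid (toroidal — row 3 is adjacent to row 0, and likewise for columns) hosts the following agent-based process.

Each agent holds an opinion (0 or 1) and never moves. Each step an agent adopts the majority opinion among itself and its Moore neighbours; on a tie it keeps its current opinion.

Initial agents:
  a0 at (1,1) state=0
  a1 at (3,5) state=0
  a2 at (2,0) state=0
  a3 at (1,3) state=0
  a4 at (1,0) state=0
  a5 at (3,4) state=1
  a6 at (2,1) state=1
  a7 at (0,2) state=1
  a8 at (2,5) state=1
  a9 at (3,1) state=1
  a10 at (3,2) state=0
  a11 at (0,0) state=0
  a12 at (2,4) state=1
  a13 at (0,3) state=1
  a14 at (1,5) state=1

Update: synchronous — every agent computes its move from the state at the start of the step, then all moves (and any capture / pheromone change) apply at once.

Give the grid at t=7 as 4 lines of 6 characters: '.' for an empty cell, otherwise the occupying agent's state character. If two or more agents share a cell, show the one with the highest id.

0.11..
00.1.1
00..11
.11.10

t=1: a0@(1,1):0 a1@(3,5):0 a2@(2,0):0 a3@(1,3):1 a4@(1,0):0 a5@(3,4):1 a6@(2,1):0 a7@(0,2):1 a8@(2,5):1 a9@(3,1):1 a10@(3,2):1 a11@(0,0):0 a12@(2,4):1 a13@(0,3):1 a14@(1,5):1
t=2: (unchanged — steady state)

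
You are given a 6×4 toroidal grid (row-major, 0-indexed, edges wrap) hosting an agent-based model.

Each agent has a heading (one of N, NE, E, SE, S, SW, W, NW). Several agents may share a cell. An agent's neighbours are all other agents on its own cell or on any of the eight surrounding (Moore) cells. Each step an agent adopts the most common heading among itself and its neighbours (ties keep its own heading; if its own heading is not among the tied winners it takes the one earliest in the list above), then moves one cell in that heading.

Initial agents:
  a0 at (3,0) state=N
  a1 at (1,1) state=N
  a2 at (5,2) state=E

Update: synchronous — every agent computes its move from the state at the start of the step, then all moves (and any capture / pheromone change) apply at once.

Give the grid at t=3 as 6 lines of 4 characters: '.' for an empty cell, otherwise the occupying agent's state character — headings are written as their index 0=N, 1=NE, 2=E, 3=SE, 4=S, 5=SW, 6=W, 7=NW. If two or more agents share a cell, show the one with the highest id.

t=1: a0@(2,0):N a1@(0,1):N a2@(5,3):E
t=2: a0@(1,0):N a1@(5,1):N a2@(5,0):E
t=3: a0@(0,0):N a1@(4,1):N a2@(5,1):E

0...
....
....
....
.0..
.2..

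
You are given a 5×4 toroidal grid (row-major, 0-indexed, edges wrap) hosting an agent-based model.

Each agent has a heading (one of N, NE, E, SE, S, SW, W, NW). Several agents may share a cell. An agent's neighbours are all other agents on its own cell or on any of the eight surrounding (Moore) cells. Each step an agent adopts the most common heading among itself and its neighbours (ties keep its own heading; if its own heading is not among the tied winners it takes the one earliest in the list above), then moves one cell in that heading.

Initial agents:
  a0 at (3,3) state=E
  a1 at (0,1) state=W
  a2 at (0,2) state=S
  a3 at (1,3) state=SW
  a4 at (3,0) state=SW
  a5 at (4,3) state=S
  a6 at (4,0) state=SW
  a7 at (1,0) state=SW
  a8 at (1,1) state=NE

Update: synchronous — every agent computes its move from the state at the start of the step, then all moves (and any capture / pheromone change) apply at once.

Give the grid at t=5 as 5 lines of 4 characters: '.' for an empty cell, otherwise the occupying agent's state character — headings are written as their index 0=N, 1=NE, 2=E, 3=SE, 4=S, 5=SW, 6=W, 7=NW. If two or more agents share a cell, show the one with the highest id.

t=1: a0@(4,2):SW a1@(1,0):SW a2@(1,2):S a3@(2,2):SW a4@(4,3):SW a5@(0,3):S a6@(0,3):SW a7@(2,3):SW a8@(0,2):NE
t=2: a0@(0,1):SW a1@(2,3):SW a2@(2,1):SW a3@(3,1):SW a4@(0,2):SW a5@(1,2):SW a6@(1,2):SW a7@(3,2):SW a8@(1,1):SW
t=3: a0@(1,0):SW a1@(3,2):SW a2@(3,0):SW a3@(4,0):SW a4@(1,1):SW a5@(2,1):SW a6@(2,1):SW a7@(4,1):SW a8@(2,0):SW
t=4: a0@(2,3):SW a1@(4,1):SW a2@(4,3):SW a3@(0,3):SW a4@(2,0):SW a5@(3,0):SW a6@(3,0):SW a7@(0,0):SW a8@(3,3):SW
t=5: a0@(3,2):SW a1@(0,0):SW a2@(0,2):SW a3@(1,2):SW a4@(3,3):SW a5@(4,3):SW a6@(4,3):SW a7@(1,3):SW a8@(4,2):SW

5.5.
..55
....
..55
..55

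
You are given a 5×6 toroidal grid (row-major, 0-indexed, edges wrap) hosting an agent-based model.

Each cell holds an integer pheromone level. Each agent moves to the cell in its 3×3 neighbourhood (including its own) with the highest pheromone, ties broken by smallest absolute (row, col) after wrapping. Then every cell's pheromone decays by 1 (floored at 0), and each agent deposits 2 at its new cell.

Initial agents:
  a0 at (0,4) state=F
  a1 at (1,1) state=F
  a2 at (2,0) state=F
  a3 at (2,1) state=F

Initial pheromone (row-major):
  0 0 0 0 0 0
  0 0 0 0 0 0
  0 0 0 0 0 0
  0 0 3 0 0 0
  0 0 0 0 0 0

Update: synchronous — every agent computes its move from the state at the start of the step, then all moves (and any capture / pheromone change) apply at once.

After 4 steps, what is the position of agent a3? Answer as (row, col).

(3, 2)

t=1: a0@(0,3) a1@(0,0) a2@(1,0) a3@(3,2) | pheromone: 2 0 0 2 0 0 / 2 0 0 0 0 0 / 0 0 0 0 0 0 / 0 0 4 0 0 0 / 0 0 0 0 0 0
t=2: a0@(0,3) a1@(0,0) a2@(0,0) a3@(3,2) | pheromone: 5 0 0 3 0 0 / 1 0 0 0 0 0 / 0 0 0 0 0 0 / 0 0 5 0 0 0 / 0 0 0 0 0 0
t=3: a0@(0,3) a1@(0,0) a2@(0,0) a3@(3,2) | pheromone: 8 0 0 4 0 0 / 0 0 0 0 0 0 / 0 0 0 0 0 0 / 0 0 6 0 0 0 / 0 0 0 0 0 0
t=4: a0@(0,3) a1@(0,0) a2@(0,0) a3@(3,2) | pheromone: 11 0 0 5 0 0 / 0 0 0 0 0 0 / 0 0 0 0 0 0 / 0 0 7 0 0 0 / 0 0 0 0 0 0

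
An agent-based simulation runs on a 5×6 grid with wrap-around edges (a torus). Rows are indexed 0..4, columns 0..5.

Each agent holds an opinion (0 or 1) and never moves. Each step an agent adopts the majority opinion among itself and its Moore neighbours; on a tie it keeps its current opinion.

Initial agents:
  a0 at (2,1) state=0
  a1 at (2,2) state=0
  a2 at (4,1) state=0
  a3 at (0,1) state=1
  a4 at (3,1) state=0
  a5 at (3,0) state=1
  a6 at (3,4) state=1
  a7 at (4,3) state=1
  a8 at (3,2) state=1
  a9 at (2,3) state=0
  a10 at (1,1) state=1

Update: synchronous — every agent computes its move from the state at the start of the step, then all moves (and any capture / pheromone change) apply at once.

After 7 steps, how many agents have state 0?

7

t=1: a0@(2,1):0 a1@(2,2):0 a2@(4,1):1 a3@(0,1):1 a4@(3,1):0 a5@(3,0):0 a6@(3,4):1 a7@(4,3):1 a8@(3,2):0 a9@(2,3):0 a10@(1,1):1
t=2: a0@(2,1):0 a1@(2,2):0 a2@(4,1):0 a3@(0,1):1 a4@(3,1):0 a5@(3,0):0 a6@(3,4):1 a7@(4,3):1 a8@(3,2):0 a9@(2,3):0 a10@(1,1):1
t=3: (unchanged — steady state)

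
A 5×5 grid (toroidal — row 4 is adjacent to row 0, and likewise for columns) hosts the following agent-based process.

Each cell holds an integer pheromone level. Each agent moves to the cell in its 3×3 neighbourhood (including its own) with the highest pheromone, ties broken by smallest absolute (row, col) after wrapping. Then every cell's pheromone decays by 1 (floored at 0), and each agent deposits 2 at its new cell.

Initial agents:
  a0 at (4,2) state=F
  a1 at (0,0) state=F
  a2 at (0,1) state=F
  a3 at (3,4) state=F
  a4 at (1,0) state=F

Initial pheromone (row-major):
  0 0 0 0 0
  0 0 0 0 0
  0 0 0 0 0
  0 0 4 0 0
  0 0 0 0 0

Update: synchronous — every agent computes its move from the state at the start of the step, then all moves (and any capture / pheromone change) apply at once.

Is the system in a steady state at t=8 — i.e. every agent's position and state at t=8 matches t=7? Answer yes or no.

yes

t=1: a0@(3,2) a1@(0,0) a2@(0,0) a3@(2,0) a4@(0,0) | pheromone: 6 0 0 0 0 / 0 0 0 0 0 / 2 0 0 0 0 / 0 0 5 0 0 / 0 0 0 0 0
t=2: a0@(3,2) a1@(0,0) a2@(0,0) a3@(2,0) a4@(0,0) | pheromone: 11 0 0 0 0 / 0 0 0 0 0 / 3 0 0 0 0 / 0 0 6 0 0 / 0 0 0 0 0
t=3: a0@(3,2) a1@(0,0) a2@(0,0) a3@(2,0) a4@(0,0) | pheromone: 16 0 0 0 0 / 0 0 0 0 0 / 4 0 0 0 0 / 0 0 7 0 0 / 0 0 0 0 0
t=4: a0@(3,2) a1@(0,0) a2@(0,0) a3@(2,0) a4@(0,0) | pheromone: 21 0 0 0 0 / 0 0 0 0 0 / 5 0 0 0 0 / 0 0 8 0 0 / 0 0 0 0 0
t=5: a0@(3,2) a1@(0,0) a2@(0,0) a3@(2,0) a4@(0,0) | pheromone: 26 0 0 0 0 / 0 0 0 0 0 / 6 0 0 0 0 / 0 0 9 0 0 / 0 0 0 0 0
t=6: a0@(3,2) a1@(0,0) a2@(0,0) a3@(2,0) a4@(0,0) | pheromone: 31 0 0 0 0 / 0 0 0 0 0 / 7 0 0 0 0 / 0 0 10 0 0 / 0 0 0 0 0
t=7: a0@(3,2) a1@(0,0) a2@(0,0) a3@(2,0) a4@(0,0) | pheromone: 36 0 0 0 0 / 0 0 0 0 0 / 8 0 0 0 0 / 0 0 11 0 0 / 0 0 0 0 0
t=8: a0@(3,2) a1@(0,0) a2@(0,0) a3@(2,0) a4@(0,0) | pheromone: 41 0 0 0 0 / 0 0 0 0 0 / 9 0 0 0 0 / 0 0 12 0 0 / 0 0 0 0 0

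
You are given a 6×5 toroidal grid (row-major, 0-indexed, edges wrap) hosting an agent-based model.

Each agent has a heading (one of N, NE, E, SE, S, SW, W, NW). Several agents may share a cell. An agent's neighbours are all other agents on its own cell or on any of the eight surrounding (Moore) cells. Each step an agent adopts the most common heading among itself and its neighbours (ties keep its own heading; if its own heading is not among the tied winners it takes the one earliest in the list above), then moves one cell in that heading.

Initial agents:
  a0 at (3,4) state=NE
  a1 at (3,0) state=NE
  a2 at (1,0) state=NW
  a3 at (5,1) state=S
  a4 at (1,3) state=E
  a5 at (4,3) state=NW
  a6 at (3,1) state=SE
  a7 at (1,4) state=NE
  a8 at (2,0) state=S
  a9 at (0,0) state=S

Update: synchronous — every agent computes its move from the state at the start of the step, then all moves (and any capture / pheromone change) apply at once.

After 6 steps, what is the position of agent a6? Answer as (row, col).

t=1: a0@(2,0):NE a1@(2,1):NE a2@(2,0):S a3@(0,1):S a4@(1,4):E a5@(3,2):NW a6@(4,2):SE a7@(2,4):S a8@(1,1):NE a9@(1,0):S
t=2: a0@(1,1):NE a1@(1,2):NE a2@(3,0):S a3@(1,1):S a4@(2,4):S a5@(2,1):NW a6@(5,3):SE a7@(3,4):S a8@(0,2):NE a9@(2,0):S
t=3: a0@(0,2):NE a1@(0,3):NE a2@(4,0):S a3@(0,2):NE a4@(3,4):S a5@(3,1):S a6@(0,4):SE a7@(4,4):S a8@(5,3):NE a9@(3,0):S
t=4: a0@(5,3):NE a1@(5,4):NE a2@(5,0):S a3@(5,3):NE a4@(4,4):S a5@(4,1):S a6@(5,0):NE a7@(5,4):S a8@(4,4):NE a9@(4,0):S
t=5: a0@(4,4):NE a1@(4,0):NE a2@(0,0):S a3@(4,4):NE a4@(3,0):NE a5@(5,1):S a6@(0,0):S a7@(4,0):NE a8@(3,0):NE a9@(5,0):S
t=6: a0@(3,0):NE a1@(3,1):NE a2@(1,0):S a3@(3,0):NE a4@(2,1):NE a5@(0,1):S a6@(1,0):S a7@(3,1):NE a8@(2,1):NE a9@(0,0):S

(1, 0)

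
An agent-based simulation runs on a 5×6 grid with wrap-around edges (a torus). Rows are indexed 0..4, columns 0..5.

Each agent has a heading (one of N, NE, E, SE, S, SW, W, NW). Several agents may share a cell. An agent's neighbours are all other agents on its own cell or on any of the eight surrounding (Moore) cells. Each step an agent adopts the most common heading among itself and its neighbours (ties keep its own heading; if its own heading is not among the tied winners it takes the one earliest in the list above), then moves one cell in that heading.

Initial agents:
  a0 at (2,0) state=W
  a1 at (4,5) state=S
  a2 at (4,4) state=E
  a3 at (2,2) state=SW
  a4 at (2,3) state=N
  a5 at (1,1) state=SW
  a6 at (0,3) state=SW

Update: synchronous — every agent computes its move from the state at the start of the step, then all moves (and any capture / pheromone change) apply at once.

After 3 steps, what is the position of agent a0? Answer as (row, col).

t=1: a0@(2,5):W a1@(0,5):S a2@(4,5):E a3@(3,1):SW a4@(1,3):N a5@(2,0):SW a6@(1,2):SW
t=2: a0@(2,4):W a1@(1,5):S a2@(4,0):E a3@(4,0):SW a4@(0,3):N a5@(3,5):SW a6@(2,1):SW
t=3: a0@(2,3):W a1@(2,5):S a2@(0,5):SW a3@(0,5):SW a4@(4,3):N a5@(4,4):SW a6@(3,0):SW

(2, 3)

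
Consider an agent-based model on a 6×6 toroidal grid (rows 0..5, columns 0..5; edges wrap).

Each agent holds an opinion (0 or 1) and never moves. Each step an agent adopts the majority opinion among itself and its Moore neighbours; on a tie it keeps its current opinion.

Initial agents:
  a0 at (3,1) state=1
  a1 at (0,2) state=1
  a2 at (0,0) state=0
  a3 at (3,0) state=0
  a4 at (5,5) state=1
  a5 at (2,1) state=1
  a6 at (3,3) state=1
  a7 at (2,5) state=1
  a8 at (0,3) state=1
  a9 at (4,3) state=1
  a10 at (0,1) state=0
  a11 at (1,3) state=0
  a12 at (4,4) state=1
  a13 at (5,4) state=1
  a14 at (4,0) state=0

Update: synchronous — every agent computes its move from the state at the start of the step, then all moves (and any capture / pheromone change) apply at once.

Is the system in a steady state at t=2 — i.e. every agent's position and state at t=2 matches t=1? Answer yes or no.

t=1: a0@(3,1):1 a1@(0,2):1 a2@(0,0):0 a3@(3,0):1 a4@(5,5):1 a5@(2,1):1 a6@(3,3):1 a7@(2,5):1 a8@(0,3):1 a9@(4,3):1 a10@(0,1):0 a11@(1,3):1 a12@(4,4):1 a13@(5,4):1 a14@(4,0):0
t=2: a0@(3,1):1 a1@(0,2):1 a2@(0,0):0 a3@(3,0):1 a4@(5,5):1 a5@(2,1):1 a6@(3,3):1 a7@(2,5):1 a8@(0,3):1 a9@(4,3):1 a10@(0,1):0 a11@(1,3):1 a12@(4,4):1 a13@(5,4):1 a14@(4,0):1

no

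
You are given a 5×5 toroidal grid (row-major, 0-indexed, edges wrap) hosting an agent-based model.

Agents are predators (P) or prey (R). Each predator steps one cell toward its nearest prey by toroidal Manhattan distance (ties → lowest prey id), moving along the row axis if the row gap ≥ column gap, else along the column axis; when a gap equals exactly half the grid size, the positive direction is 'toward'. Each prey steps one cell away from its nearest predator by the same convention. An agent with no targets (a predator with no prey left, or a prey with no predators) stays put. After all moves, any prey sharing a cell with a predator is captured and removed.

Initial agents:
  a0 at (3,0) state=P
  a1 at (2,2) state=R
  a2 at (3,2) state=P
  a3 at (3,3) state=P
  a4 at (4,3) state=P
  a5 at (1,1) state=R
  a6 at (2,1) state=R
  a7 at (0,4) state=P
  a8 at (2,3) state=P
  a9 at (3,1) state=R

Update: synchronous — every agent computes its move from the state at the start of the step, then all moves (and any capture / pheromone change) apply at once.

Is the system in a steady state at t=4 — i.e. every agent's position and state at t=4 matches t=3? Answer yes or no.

no

t=1: a0@(3,1):P a1@(1,2):R a2@(2,2):P a3@(2,3):P a4@(3,3):P a5@(0,1):R a6@(1,1):R a7@(0,0):P a8@(2,2):P a9@(3,2):R
t=2: a0@(3,2):P a1@(0,2):R a2@(1,2):P a3@(1,3):P a4@(3,2):P a5@(0,2):R a7@(0,1):P a8@(1,2):P a9@(3,3):R
t=3: a0@(3,3):P a1@(4,2):R a2@(0,2):P a3@(0,3):P a4@(3,3):P a5@(4,2):R a7@(0,2):P a8@(0,2):P a9@(3,4):R
t=4: a0@(3,4):P a1@(3,2):R a2@(4,2):P a3@(4,3):P a4@(3,4):P a5@(3,2):R a7@(4,2):P a8@(4,2):P a9@(3,0):R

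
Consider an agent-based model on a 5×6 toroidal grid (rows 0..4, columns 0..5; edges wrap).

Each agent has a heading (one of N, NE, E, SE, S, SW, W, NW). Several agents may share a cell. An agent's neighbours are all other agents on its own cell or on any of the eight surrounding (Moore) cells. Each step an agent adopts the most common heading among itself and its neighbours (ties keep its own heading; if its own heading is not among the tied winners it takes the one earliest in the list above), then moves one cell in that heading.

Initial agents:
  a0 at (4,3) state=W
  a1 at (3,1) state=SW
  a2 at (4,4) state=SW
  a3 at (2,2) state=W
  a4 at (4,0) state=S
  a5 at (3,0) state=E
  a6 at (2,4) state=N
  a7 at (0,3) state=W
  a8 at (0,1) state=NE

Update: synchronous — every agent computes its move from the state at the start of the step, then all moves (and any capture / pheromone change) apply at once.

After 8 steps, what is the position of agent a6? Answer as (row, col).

t=1: a0@(4,2):W a1@(4,0):SW a2@(4,3):W a3@(2,1):W a4@(0,0):S a5@(3,1):E a6@(1,4):N a7@(0,2):W a8@(4,2):NE
t=2: a0@(4,1):W a1@(0,5):SW a2@(4,2):W a3@(2,0):W a4@(1,0):S a5@(3,0):W a6@(0,4):N a7@(0,1):W a8@(4,1):W
t=3: a0@(4,0):W a1@(1,4):SW a2@(4,1):W a3@(2,5):W a4@(1,5):W a5@(3,5):W a6@(4,4):N a7@(0,0):W a8@(4,0):W
t=4: a0@(4,5):W a1@(1,3):W a2@(4,0):W a3@(2,4):W a4@(1,4):W a5@(3,4):W a6@(3,4):N a7@(0,5):W a8@(4,5):W
t=5: a0@(4,4):W a1@(1,2):W a2@(4,5):W a3@(2,3):W a4@(1,3):W a5@(3,3):W a6@(3,3):W a7@(0,4):W a8@(4,4):W
t=6: a0@(4,3):W a1@(1,1):W a2@(4,4):W a3@(2,2):W a4@(1,2):W a5@(3,2):W a6@(3,2):W a7@(0,3):W a8@(4,3):W
t=7: a0@(4,2):W a1@(1,0):W a2@(4,3):W a3@(2,1):W a4@(1,1):W a5@(3,1):W a6@(3,1):W a7@(0,2):W a8@(4,2):W
t=8: a0@(4,1):W a1@(1,5):W a2@(4,2):W a3@(2,0):W a4@(1,0):W a5@(3,0):W a6@(3,0):W a7@(0,1):W a8@(4,1):W

(3, 0)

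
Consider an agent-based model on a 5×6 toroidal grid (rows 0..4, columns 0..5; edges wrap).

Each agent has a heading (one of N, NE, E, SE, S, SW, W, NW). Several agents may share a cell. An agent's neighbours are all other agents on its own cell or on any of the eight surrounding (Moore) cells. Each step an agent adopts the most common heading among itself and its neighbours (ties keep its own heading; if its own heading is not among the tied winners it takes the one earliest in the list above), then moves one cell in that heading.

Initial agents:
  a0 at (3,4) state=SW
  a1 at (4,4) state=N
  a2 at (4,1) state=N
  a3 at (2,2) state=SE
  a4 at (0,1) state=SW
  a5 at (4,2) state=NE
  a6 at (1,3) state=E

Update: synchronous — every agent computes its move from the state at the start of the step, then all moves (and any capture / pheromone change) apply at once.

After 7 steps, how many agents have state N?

t=1: a0@(4,3):SW a1@(3,4):N a2@(3,1):N a3@(3,3):SE a4@(1,0):SW a5@(3,3):NE a6@(1,4):E
t=2: a0@(0,2):SW a1@(2,4):N a2@(2,1):N a3@(4,4):SE a4@(2,5):SW a5@(2,4):NE a6@(1,5):E
t=3: a0@(1,1):SW a1@(1,4):N a2@(1,1):N a3@(0,5):SE a4@(3,4):SW a5@(1,5):NE a6@(1,0):E
t=4: a0@(2,0):SW a1@(0,4):N a2@(0,1):N a3@(1,0):SE a4@(4,3):SW a5@(0,0):NE a6@(1,1):E
t=5: a0@(3,5):SW a1@(4,4):N a2@(4,1):N a3@(2,1):SE a4@(0,2):SW a5@(4,1):NE a6@(1,2):E
t=6: a0@(4,4):SW a1@(3,4):N a2@(3,1):N a3@(3,2):SE a4@(1,1):SW a5@(3,2):NE a6@(1,3):E
t=7: a0@(0,3):SW a1@(2,4):N a2@(2,1):N a3@(4,3):SE a4@(2,0):SW a5@(2,3):NE a6@(1,4):E

2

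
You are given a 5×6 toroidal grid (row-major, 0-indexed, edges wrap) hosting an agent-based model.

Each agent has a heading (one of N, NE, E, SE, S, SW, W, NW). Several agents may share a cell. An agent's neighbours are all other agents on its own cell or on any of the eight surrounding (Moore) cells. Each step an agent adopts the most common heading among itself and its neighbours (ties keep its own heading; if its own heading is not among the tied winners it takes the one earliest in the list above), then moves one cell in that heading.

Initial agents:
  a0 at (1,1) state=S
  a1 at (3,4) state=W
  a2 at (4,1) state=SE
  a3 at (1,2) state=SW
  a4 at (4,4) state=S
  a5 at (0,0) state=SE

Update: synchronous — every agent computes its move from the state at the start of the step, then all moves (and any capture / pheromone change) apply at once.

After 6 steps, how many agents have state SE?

4

t=1: a0@(2,1):S a1@(3,3):W a2@(0,2):SE a3@(2,1):SW a4@(0,4):S a5@(1,1):SE
t=2: a0@(3,1):S a1@(3,2):W a2@(1,3):SE a3@(3,0):SW a4@(1,4):S a5@(2,2):SE
t=3: a0@(4,1):S a1@(3,1):W a2@(2,4):SE a3@(4,5):SW a4@(2,4):S a5@(3,3):SE
t=4: a0@(0,1):S a1@(3,0):W a2@(3,5):SE a3@(0,4):SW a4@(3,5):SE a5@(4,4):SE
t=5: a0@(1,1):S a1@(4,1):SE a2@(4,0):SE a3@(1,3):SW a4@(4,0):SE a5@(0,5):SE
t=6: a0@(2,1):S a1@(0,2):SE a2@(0,1):SE a3@(2,2):SW a4@(0,1):SE a5@(1,0):SE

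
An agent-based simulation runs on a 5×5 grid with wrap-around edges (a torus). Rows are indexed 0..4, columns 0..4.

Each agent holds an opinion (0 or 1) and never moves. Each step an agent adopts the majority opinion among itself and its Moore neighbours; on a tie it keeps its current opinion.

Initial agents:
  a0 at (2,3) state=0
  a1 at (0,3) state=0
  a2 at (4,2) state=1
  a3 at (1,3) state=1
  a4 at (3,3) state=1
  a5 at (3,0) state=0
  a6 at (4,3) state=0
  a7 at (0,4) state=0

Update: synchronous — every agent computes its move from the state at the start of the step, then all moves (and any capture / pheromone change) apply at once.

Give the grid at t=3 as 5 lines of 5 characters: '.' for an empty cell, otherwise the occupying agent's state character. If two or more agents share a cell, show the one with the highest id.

...00
...0.
...1.
0..1.
..10.

t=1: a0@(2,3):1 a1@(0,3):0 a2@(4,2):1 a3@(1,3):0 a4@(3,3):1 a5@(3,0):0 a6@(4,3):0 a7@(0,4):0
t=2: (unchanged — steady state)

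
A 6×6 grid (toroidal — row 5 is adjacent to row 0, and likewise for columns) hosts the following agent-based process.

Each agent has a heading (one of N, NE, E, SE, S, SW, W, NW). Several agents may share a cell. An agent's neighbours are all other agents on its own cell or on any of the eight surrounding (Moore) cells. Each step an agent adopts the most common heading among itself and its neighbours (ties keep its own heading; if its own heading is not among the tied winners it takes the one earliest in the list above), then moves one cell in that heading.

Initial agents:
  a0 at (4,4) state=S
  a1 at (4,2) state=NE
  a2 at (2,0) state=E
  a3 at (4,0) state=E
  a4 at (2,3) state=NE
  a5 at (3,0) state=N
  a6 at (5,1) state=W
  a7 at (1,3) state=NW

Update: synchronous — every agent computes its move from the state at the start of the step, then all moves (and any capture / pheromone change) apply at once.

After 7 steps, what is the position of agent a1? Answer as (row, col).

t=1: a0@(5,4):S a1@(3,3):NE a2@(2,1):E a3@(4,1):E a4@(1,4):NE a5@(3,1):E a6@(5,0):W a7@(0,2):NW
t=2: a0@(0,4):S a1@(2,4):NE a2@(2,2):E a3@(4,2):E a4@(0,5):NE a5@(3,2):E a6@(5,5):W a7@(5,1):NW
t=3: a0@(1,4):S a1@(1,5):NE a2@(2,3):E a3@(4,3):E a4@(5,0):NE a5@(3,3):E a6@(5,4):W a7@(4,0):NW
t=4: a0@(2,4):S a1@(0,0):NE a2@(2,4):E a3@(4,4):E a4@(4,1):NE a5@(3,4):E a6@(5,3):W a7@(3,5):NW
t=5: a0@(2,5):E a1@(5,1):NE a2@(2,5):E a3@(4,5):E a4@(3,2):NE a5@(3,5):E a6@(5,2):W a7@(3,0):E
t=6: a0@(2,0):E a1@(4,2):NE a2@(2,0):E a3@(4,0):E a4@(2,3):NE a5@(3,0):E a6@(5,1):W a7@(3,1):E
t=7: a0@(2,1):E a1@(3,3):NE a2@(2,1):E a3@(4,1):E a4@(1,4):NE a5@(3,1):E a6@(5,0):W a7@(3,2):E

(3, 3)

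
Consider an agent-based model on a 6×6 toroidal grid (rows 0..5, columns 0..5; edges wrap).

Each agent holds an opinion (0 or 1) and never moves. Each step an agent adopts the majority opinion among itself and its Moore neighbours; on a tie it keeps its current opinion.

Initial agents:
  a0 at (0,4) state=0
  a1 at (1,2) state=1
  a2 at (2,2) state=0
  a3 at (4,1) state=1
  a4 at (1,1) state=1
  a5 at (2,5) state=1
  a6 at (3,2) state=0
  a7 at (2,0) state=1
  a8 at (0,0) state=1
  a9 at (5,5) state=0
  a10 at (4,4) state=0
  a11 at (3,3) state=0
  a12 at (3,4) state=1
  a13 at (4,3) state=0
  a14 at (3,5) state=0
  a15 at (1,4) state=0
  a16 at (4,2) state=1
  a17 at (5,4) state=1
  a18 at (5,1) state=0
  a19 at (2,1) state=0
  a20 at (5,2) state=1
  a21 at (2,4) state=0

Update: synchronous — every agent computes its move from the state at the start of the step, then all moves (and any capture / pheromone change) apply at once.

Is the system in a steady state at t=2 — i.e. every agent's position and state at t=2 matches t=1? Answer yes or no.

t=1: a0@(0,4):0 a1@(1,2):1 a2@(2,2):0 a3@(4,1):1 a4@(1,1):1 a5@(2,5):1 a6@(3,2):0 a7@(2,0):1 a8@(0,0):1 a9@(5,5):0 a10@(4,4):0 a11@(3,3):0 a12@(3,4):0 a13@(4,3):0 a14@(3,5):0 a15@(1,4):0 a16@(4,2):0 a17@(5,4):0 a18@(5,1):1 a19@(2,1):0 a20@(5,2):1 a21@(2,4):0
t=2: a0@(0,4):0 a1@(1,2):1 a2@(2,2):0 a3@(4,1):1 a4@(1,1):1 a5@(2,5):0 a6@(3,2):0 a7@(2,0):1 a8@(0,0):1 a9@(5,5):0 a10@(4,4):0 a11@(3,3):0 a12@(3,4):0 a13@(4,3):0 a14@(3,5):0 a15@(1,4):0 a16@(4,2):0 a17@(5,4):0 a18@(5,1):1 a19@(2,1):0 a20@(5,2):1 a21@(2,4):0

no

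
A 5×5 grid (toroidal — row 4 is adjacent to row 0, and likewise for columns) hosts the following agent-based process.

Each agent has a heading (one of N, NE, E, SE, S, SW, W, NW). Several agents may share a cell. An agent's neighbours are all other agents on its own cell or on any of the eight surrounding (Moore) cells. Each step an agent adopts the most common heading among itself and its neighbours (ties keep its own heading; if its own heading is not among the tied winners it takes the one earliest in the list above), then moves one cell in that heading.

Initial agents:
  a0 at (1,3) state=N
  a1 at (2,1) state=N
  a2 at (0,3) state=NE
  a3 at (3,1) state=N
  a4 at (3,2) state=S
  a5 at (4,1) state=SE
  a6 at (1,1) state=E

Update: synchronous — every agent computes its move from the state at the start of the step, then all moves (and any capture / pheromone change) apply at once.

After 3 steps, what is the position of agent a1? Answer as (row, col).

(4, 1)

t=1: a0@(0,3):N a1@(1,1):N a2@(4,4):NE a3@(2,1):N a4@(2,2):N a5@(0,2):SE a6@(1,2):E
t=2: a0@(4,3):N a1@(0,1):N a2@(3,0):NE a3@(1,1):N a4@(1,2):N a5@(4,2):N a6@(0,2):N
t=3: a0@(3,3):N a1@(4,1):N a2@(2,1):NE a3@(0,1):N a4@(0,2):N a5@(3,2):N a6@(4,2):N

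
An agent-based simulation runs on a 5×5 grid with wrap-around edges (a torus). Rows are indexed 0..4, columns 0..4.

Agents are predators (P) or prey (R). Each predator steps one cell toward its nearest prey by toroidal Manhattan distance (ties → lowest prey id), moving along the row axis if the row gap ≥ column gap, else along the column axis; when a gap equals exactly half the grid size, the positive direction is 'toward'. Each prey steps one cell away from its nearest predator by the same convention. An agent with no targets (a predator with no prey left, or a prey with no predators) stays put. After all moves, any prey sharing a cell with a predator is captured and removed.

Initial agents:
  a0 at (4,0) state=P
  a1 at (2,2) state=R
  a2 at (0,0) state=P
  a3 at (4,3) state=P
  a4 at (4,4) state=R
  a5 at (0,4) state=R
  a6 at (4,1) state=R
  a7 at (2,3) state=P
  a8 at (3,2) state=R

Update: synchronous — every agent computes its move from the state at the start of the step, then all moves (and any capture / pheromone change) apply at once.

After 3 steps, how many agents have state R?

4

t=1: a0@(4,4):P a1@(2,1):R a2@(0,4):P a3@(4,4):P a4@(4,3):R a5@(0,3):R a6@(4,2):R a7@(2,2):P
t=2: a0@(4,3):P a1@(2,0):R a2@(0,3):P a3@(4,3):P a4@(4,2):R a5@(0,2):R a6@(4,1):R a7@(2,1):P
t=3: a0@(4,2):P a1@(2,4):R a2@(0,2):P a3@(4,2):P a4@(4,1):R a5@(0,1):R a6@(4,0):R a7@(2,0):P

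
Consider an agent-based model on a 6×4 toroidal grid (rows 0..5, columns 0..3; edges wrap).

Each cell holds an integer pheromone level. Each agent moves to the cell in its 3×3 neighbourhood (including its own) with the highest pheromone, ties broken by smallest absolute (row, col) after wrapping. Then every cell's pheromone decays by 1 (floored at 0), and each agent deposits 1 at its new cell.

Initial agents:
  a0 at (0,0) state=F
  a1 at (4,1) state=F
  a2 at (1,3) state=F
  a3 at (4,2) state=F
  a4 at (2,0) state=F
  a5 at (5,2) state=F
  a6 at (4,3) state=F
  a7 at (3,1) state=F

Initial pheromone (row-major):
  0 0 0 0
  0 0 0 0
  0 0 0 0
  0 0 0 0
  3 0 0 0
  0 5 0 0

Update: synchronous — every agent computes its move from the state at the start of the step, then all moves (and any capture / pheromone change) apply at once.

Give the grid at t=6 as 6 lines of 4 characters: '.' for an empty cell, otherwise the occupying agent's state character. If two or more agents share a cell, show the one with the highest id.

t=1: a0@(5,1) a1@(5,1) a2@(0,0) a3@(5,1) a4@(1,0) a5@(5,1) a6@(4,0) a7@(4,0) | pheromone: 1 0 0 0 / 1 0 0 0 / 0 0 0 0 / 0 0 0 0 / 4 0 0 0 / 0 8 0 0
t=2: a0@(5,1) a1@(5,1) a2@(5,1) a3@(5,1) a4@(0,0) a5@(5,1) a6@(5,1) a7@(5,1) | pheromone: 1 0 0 0 / 0 0 0 0 / 0 0 0 0 / 0 0 0 0 / 3 0 0 0 / 0 14 0 0
t=3: a0@(5,1) a1@(5,1) a2@(5,1) a3@(5,1) a4@(5,1) a5@(5,1) a6@(5,1) a7@(5,1) | pheromone: 0 0 0 0 / 0 0 0 0 / 0 0 0 0 / 0 0 0 0 / 2 0 0 0 / 0 21 0 0
t=4: a0@(5,1) a1@(5,1) a2@(5,1) a3@(5,1) a4@(5,1) a5@(5,1) a6@(5,1) a7@(5,1) | pheromone: 0 0 0 0 / 0 0 0 0 / 0 0 0 0 / 0 0 0 0 / 1 0 0 0 / 0 28 0 0
t=5: a0@(5,1) a1@(5,1) a2@(5,1) a3@(5,1) a4@(5,1) a5@(5,1) a6@(5,1) a7@(5,1) | pheromone: 0 0 0 0 / 0 0 0 0 / 0 0 0 0 / 0 0 0 0 / 0 0 0 0 / 0 35 0 0
t=6: a0@(5,1) a1@(5,1) a2@(5,1) a3@(5,1) a4@(5,1) a5@(5,1) a6@(5,1) a7@(5,1) | pheromone: 0 0 0 0 / 0 0 0 0 / 0 0 0 0 / 0 0 0 0 / 0 0 0 0 / 0 42 0 0

....
....
....
....
....
.F..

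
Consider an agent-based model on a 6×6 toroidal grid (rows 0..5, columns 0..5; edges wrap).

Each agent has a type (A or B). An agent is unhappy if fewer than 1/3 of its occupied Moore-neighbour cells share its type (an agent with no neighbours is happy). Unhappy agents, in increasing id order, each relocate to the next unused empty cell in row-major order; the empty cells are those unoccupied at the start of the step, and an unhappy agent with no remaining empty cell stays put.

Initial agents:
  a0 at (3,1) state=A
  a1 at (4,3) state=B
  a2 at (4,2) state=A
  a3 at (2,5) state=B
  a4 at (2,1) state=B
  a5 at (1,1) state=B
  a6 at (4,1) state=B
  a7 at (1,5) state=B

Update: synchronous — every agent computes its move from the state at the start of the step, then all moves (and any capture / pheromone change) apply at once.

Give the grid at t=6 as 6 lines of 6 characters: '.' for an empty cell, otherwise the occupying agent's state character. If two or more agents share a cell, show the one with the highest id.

t=1: a0@(3,1):A a1@(0,0):B a2@(4,2):A a3@(2,5):B a4@(2,1):B a5@(1,1):B a6@(0,1):B a7@(1,5):B
t=2: (unchanged — steady state)

BB....
.B...B
.B...B
.A....
..A...
......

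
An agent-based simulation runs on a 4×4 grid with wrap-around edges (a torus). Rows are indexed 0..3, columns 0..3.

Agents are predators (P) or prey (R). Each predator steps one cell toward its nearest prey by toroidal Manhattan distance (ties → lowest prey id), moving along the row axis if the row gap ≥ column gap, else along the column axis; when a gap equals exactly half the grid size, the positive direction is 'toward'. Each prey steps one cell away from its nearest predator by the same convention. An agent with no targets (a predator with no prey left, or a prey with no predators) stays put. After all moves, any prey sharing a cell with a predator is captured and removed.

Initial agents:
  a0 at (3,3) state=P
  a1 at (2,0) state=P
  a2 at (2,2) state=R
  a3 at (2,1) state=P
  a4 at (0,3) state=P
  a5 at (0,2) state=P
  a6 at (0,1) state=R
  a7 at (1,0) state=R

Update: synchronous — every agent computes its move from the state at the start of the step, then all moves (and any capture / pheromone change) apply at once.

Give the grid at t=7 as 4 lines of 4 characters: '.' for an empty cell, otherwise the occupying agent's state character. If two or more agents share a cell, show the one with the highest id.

t=1: a0@(2,3):P a1@(1,0):P a3@(2,2):P a4@(0,0):P a5@(0,1):P
t=2: (unchanged — steady state)

PP..
P...
..PP
....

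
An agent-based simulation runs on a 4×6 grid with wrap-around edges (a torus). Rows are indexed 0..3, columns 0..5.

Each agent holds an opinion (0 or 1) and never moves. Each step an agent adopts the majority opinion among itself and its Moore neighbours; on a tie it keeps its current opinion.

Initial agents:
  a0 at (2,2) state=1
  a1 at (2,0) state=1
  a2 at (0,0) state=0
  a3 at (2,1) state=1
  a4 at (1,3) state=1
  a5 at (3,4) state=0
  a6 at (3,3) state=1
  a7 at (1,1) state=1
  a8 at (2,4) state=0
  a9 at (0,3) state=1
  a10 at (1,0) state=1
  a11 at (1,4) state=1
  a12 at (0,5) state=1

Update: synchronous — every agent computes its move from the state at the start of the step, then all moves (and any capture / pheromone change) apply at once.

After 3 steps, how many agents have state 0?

t=1: a0@(2,2):1 a1@(2,0):1 a2@(0,0):1 a3@(2,1):1 a4@(1,3):1 a5@(3,4):1 a6@(3,3):1 a7@(1,1):1 a8@(2,4):1 a9@(0,3):1 a10@(1,0):1 a11@(1,4):1 a12@(0,5):1
t=2: (unchanged — steady state)

0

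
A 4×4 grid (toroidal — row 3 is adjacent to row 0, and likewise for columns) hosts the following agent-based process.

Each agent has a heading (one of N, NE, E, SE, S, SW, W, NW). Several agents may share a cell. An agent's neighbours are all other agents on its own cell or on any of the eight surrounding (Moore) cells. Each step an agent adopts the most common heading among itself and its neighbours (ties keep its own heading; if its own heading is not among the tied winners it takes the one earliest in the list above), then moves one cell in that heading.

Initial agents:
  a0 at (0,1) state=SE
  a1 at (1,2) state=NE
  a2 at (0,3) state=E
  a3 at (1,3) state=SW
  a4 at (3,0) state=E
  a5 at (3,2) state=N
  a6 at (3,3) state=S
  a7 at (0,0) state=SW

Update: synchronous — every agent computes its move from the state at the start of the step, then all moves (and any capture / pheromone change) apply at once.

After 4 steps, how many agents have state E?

2

t=1: a0@(1,2):SE a1@(0,3):NE a2@(0,0):E a3@(2,2):SW a4@(3,1):E a5@(2,2):N a6@(3,0):E a7@(1,3):SW
t=2: a0@(2,1):SW a1@(0,0):E a2@(0,1):E a3@(3,1):SW a4@(3,2):E a5@(3,1):SW a6@(3,1):E a7@(2,2):SW
t=3: a0@(3,0):SW a1@(0,1):E a2@(0,2):E a3@(0,0):SW a4@(0,1):SW a5@(0,0):SW a6@(3,2):E a7@(3,1):SW
t=4: a0@(0,3):SW a1@(1,0):SW a2@(0,3):E a3@(1,3):SW a4@(1,0):SW a5@(1,3):SW a6@(3,3):E a7@(0,0):SW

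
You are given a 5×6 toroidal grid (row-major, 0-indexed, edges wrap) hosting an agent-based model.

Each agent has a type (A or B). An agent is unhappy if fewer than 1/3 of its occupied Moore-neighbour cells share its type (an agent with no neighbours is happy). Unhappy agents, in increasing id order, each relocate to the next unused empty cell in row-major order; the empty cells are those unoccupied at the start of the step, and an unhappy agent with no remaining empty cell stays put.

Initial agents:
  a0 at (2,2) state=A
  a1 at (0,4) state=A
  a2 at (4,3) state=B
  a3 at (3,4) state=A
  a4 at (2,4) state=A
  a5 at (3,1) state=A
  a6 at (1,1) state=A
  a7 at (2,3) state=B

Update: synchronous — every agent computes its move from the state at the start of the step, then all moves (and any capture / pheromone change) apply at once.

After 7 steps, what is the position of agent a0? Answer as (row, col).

t=1: a0@(2,2):A a1@(0,0):A a2@(0,1):B a3@(3,4):A a4@(2,4):A a5@(3,1):A a6@(1,1):A a7@(0,2):B
t=2: (unchanged — steady state)

(2, 2)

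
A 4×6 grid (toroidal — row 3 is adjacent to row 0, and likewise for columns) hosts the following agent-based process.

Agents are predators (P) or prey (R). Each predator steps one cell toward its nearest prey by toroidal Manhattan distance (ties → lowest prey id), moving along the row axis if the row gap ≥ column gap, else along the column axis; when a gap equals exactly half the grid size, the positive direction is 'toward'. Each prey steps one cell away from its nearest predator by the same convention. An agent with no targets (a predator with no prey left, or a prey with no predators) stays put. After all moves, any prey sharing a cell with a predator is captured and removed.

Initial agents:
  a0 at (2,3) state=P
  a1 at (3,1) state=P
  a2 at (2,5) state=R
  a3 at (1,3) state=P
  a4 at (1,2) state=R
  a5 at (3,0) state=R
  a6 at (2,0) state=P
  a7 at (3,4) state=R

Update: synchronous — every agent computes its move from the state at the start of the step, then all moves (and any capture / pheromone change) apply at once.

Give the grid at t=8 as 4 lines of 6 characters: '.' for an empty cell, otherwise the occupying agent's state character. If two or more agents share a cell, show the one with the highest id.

......
....PP
.....R
......

t=1: a0@(2,4):P a1@(3,0):P a3@(1,2):P a4@(1,1):R a5@(3,5):R a6@(2,5):P a7@(0,4):R
t=2: a0@(3,4):P a1@(3,5):P a3@(1,1):P a4@(1,0):R a6@(3,5):P
t=3: a0@(0,4):P a1@(0,5):P a3@(1,0):P a4@(1,5):R a6@(0,5):P
t=4: a0@(1,4):P a1@(1,5):P a3@(1,5):P a4@(2,5):R a6@(1,5):P
t=5: a0@(2,4):P a1@(2,5):P a3@(2,5):P a4@(3,5):R a6@(2,5):P
t=6: a0@(3,4):P a1@(3,5):P a3@(3,5):P a4@(0,5):R a6@(3,5):P
t=7: a0@(0,4):P a1@(0,5):P a3@(0,5):P a4@(1,5):R a6@(0,5):P
t=8: a0@(1,4):P a1@(1,5):P a3@(1,5):P a4@(2,5):R a6@(1,5):P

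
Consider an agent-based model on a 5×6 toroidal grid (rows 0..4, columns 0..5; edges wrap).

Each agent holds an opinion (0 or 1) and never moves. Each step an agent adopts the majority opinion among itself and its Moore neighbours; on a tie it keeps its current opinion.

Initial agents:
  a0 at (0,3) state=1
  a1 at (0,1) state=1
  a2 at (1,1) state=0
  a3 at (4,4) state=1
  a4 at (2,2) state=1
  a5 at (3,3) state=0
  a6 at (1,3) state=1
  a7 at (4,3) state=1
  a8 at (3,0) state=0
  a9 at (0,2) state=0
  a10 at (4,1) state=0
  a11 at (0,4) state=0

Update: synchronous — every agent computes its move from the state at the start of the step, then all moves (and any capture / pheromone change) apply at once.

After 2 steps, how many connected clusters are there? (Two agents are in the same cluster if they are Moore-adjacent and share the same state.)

t=1: a0@(0,3):1 a1@(0,1):0 a2@(1,1):0 a3@(4,4):1 a4@(2,2):1 a5@(3,3):1 a6@(1,3):1 a7@(4,3):1 a8@(3,0):0 a9@(0,2):1 a10@(4,1):0 a11@(0,4):1
t=2: (unchanged — steady state)

2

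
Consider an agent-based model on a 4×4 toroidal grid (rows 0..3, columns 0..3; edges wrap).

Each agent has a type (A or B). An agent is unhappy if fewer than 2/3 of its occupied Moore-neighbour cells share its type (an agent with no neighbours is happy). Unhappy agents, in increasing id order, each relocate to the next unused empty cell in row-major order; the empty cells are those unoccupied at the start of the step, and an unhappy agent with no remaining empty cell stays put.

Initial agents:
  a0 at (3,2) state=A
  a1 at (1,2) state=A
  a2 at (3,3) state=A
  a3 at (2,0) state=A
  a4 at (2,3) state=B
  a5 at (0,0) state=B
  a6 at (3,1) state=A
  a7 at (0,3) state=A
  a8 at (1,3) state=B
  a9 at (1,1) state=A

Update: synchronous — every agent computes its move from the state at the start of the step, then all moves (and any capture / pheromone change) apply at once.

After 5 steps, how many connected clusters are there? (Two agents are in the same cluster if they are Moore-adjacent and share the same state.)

2

t=1: a0@(3,2):A a1@(0,1):A a2@(0,2):A a3@(1,0):A a4@(2,1):B a5@(2,2):B a6@(3,1):A a7@(3,0):A a8@(1,3):B a9@(1,1):A
t=2: a0@(0,0):A a1@(0,1):A a2@(0,2):A a3@(0,3):A a4@(1,2):B a5@(2,0):B a6@(3,1):A a7@(3,0):A a8@(2,3):B a9@(3,3):A
t=3: a0@(0,0):A a1@(0,1):A a2@(0,2):A a3@(0,3):A a4@(1,0):B a5@(1,1):B a6@(3,1):A a7@(3,0):A a8@(1,3):B a9@(3,3):A
t=4: a0@(1,2):A a1@(0,1):A a2@(0,2):A a3@(0,3):A a4@(2,0):B a5@(2,1):B a6@(3,1):A a7@(3,0):A a8@(2,2):B a9@(3,3):A
t=5: a0@(0,0):A a1@(0,1):A a2@(0,2):A a3@(0,3):A a4@(1,0):B a5@(1,1):B a6@(1,3):A a7@(3,0):A a8@(2,3):B a9@(3,2):A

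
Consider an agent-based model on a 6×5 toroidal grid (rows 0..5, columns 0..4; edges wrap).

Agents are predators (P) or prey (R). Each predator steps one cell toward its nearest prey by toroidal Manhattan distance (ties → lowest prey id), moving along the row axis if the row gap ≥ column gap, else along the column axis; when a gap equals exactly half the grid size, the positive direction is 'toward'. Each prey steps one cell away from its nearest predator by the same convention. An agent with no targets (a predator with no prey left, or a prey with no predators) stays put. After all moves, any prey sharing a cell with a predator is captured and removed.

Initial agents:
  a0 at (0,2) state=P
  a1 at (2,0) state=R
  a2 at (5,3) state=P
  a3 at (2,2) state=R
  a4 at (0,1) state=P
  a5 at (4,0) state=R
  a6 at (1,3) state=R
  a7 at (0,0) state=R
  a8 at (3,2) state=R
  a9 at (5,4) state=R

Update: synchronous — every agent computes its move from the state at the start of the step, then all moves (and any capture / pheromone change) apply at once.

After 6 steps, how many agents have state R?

7

t=1: a0@(1,2):P a1@(3,0):R a2@(5,4):P a3@(3,2):R a4@(0,0):P a5@(4,1):R a6@(2,3):R a7@(0,4):R a8@(2,2):R a9@(5,0):R
t=2: a0@(2,2):P a1@(2,0):R a2@(0,4):P a3@(4,2):R a4@(0,4):P a5@(4,2):R a6@(3,3):R a7@(1,4):R a8@(3,2):R a9@(5,1):R
t=3: a0@(3,2):P a1@(2,4):R a2@(1,4):P a3@(5,2):R a4@(1,4):P a5@(5,2):R a6@(4,3):R a7@(2,4):R a8@(4,2):R a9@(5,2):R
t=4: a0@(4,2):P a1@(3,4):R a2@(2,4):P a3@(0,2):R a4@(2,4):P a5@(0,2):R a6@(5,3):R a7@(3,4):R a8@(5,2):R a9@(0,2):R
t=5: a0@(5,2):P a1@(4,4):R a2@(3,4):P a3@(1,2):R a4@(3,4):P a5@(1,2):R a6@(0,3):R a7@(4,4):R a8@(0,2):R a9@(1,2):R
t=6: a0@(0,2):P a1@(5,4):R a2@(4,4):P a3@(2,2):R a4@(4,4):P a5@(2,2):R a6@(1,3):R a7@(5,4):R a8@(1,2):R a9@(2,2):R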